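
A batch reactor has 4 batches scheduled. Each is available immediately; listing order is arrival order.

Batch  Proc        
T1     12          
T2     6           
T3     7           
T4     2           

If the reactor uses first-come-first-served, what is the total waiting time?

55

FIFO (arrival order): T1 T2 T3 T4.
T1: waits 0, runs 0→12
T2: waits 12, runs 12→18
T3: waits 18, runs 18→25
T4: waits 25, runs 25→27
Sum = 0+12+18+25 = 55.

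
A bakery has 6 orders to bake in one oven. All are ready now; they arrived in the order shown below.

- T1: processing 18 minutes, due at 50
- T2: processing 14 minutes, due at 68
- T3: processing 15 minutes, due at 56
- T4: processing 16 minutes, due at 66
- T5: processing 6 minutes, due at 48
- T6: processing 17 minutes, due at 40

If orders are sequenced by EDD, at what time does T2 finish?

EDD (increasing due date): T6 T5 T1 T3 T4 T2.
T6: 0→17
T5: 17→23
T1: 23→41
T3: 41→56
T4: 56→72
T2: 72→86

86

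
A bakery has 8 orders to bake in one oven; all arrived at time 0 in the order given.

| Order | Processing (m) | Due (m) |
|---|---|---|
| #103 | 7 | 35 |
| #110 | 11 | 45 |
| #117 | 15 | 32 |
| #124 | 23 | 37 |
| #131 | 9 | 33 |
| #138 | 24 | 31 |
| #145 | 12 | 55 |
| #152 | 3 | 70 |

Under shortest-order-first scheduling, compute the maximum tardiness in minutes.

SPT (increasing processing time): #152 #103 #131 #110 #145 #117 #124 #138.
#152: 0→3, due 70, tardiness 0
#103: 3→10, due 35, tardiness 0
#131: 10→19, due 33, tardiness 0
#110: 19→30, due 45, tardiness 0
#145: 30→42, due 55, tardiness 0
#117: 42→57, due 32, tardiness 25
#124: 57→80, due 37, tardiness 43
#138: 80→104, due 31, tardiness 73
Maximum = 73.

73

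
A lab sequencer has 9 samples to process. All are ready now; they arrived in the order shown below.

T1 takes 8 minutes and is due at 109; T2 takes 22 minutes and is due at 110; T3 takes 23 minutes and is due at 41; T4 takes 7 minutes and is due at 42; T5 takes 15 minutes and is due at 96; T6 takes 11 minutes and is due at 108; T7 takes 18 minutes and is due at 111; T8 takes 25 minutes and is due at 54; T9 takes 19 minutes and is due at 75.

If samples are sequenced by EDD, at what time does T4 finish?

EDD (increasing due date): T3 T4 T8 T9 T5 T6 T1 T2 T7.
T3: 0→23
T4: 23→30

30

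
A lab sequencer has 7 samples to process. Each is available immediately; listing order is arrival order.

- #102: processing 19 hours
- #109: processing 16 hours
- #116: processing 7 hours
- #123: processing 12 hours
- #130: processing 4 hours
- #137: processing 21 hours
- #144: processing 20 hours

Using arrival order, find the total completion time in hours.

FIFO (arrival order): #102 #109 #116 #123 #130 #137 #144.
#102: 0→19
#109: 19→35
#116: 35→42
#123: 42→54
#130: 54→58
#137: 58→79
#144: 79→99
Sum = 19+35+42+54+58+79+99 = 386.

386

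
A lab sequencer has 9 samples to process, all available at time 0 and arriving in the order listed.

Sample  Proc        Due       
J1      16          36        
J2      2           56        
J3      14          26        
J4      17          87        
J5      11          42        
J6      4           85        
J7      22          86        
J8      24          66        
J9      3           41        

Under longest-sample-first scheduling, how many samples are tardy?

6

LPT (decreasing processing time): J8 J7 J4 J1 J3 J5 J6 J9 J2.
J8: 0→24, due 66, tardiness 0
J7: 24→46, due 86, tardiness 0
J4: 46→63, due 87, tardiness 0
J1: 63→79, due 36, tardiness 43
J3: 79→93, due 26, tardiness 67
J5: 93→104, due 42, tardiness 62
J6: 104→108, due 85, tardiness 23
J9: 108→111, due 41, tardiness 70
J2: 111→113, due 56, tardiness 57
Late samples: 6.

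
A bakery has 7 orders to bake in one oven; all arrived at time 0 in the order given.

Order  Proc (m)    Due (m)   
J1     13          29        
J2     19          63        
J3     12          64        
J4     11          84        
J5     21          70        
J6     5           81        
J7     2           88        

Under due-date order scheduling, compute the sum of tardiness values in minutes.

EDD (increasing due date): J1 J2 J3 J5 J6 J4 J7.
J1: 0→13, due 29, tardiness 0
J2: 13→32, due 63, tardiness 0
J3: 32→44, due 64, tardiness 0
J5: 44→65, due 70, tardiness 0
J6: 65→70, due 81, tardiness 0
J4: 70→81, due 84, tardiness 0
J7: 81→83, due 88, tardiness 0
Sum = 0+0+0+0+0+0+0 = 0.

0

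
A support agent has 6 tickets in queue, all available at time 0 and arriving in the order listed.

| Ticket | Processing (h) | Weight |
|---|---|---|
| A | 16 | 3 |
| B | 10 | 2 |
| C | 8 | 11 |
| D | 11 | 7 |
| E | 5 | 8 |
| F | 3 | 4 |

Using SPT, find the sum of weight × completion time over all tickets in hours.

SPT (increasing processing time): F E C B D A.
F: finishes 3, weight 4, w·C = 12
E: finishes 8, weight 8, w·C = 64
C: finishes 16, weight 11, w·C = 176
B: finishes 26, weight 2, w·C = 52
D: finishes 37, weight 7, w·C = 259
A: finishes 53, weight 3, w·C = 159
Sum = 12+64+176+52+259+159 = 722.

722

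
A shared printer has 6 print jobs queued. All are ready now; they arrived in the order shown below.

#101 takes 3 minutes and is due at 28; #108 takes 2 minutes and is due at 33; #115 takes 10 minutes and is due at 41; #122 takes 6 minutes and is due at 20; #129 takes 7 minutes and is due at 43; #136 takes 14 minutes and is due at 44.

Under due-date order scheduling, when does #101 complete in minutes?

9

EDD (increasing due date): #122 #101 #108 #115 #129 #136.
#122: 0→6
#101: 6→9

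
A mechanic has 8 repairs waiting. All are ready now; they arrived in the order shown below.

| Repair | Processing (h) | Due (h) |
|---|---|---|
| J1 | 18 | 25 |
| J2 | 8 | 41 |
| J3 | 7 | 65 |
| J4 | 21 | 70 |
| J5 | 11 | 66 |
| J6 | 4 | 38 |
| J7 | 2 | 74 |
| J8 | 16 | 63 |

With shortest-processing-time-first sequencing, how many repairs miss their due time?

SPT (increasing processing time): J7 J6 J3 J2 J5 J8 J1 J4.
J7: 0→2, due 74, tardiness 0
J6: 2→6, due 38, tardiness 0
J3: 6→13, due 65, tardiness 0
J2: 13→21, due 41, tardiness 0
J5: 21→32, due 66, tardiness 0
J8: 32→48, due 63, tardiness 0
J1: 48→66, due 25, tardiness 41
J4: 66→87, due 70, tardiness 17
Late repairs: 2.

2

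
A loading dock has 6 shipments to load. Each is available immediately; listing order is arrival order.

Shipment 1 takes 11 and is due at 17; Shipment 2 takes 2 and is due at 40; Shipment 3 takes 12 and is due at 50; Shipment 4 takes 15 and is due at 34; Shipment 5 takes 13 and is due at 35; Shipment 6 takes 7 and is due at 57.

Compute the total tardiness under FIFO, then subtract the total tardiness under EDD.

FIFO (arrival order): Shipment 1 Shipment 2 Shipment 3 Shipment 4 Shipment 5 Shipment 6.
Shipment 1: 0→11, due 17, tardiness 0
Shipment 2: 11→13, due 40, tardiness 0
Shipment 3: 13→25, due 50, tardiness 0
Shipment 4: 25→40, due 34, tardiness 6
Shipment 5: 40→53, due 35, tardiness 18
Shipment 6: 53→60, due 57, tardiness 3
Sum = 0+0+0+6+18+3 = 27.
EDD (increasing due date): Shipment 1 Shipment 4 Shipment 5 Shipment 2 Shipment 3 Shipment 6.
Shipment 1: 0→11, due 17, tardiness 0
Shipment 4: 11→26, due 34, tardiness 0
Shipment 5: 26→39, due 35, tardiness 4
Shipment 2: 39→41, due 40, tardiness 1
Shipment 3: 41→53, due 50, tardiness 3
Shipment 6: 53→60, due 57, tardiness 3
Sum = 0+0+4+1+3+3 = 11.
Difference = 27 − 11 = 16.

16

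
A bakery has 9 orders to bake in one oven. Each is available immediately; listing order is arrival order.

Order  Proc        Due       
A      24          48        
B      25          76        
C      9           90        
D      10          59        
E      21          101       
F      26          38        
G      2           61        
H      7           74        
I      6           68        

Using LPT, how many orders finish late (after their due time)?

LPT (decreasing processing time): F B A E D C H I G.
F: 0→26, due 38, tardiness 0
B: 26→51, due 76, tardiness 0
A: 51→75, due 48, tardiness 27
E: 75→96, due 101, tardiness 0
D: 96→106, due 59, tardiness 47
C: 106→115, due 90, tardiness 25
H: 115→122, due 74, tardiness 48
I: 122→128, due 68, tardiness 60
G: 128→130, due 61, tardiness 69
Late orders: 6.

6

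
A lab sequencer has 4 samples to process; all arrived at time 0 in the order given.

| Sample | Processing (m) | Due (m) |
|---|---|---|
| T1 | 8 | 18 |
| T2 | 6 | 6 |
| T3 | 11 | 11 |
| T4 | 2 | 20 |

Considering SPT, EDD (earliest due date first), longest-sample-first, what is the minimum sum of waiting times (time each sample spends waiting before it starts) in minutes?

26

SPT (increasing processing time): T4 T2 T1 T3.
T4: waits 0, runs 0→2
T2: waits 2, runs 2→8
T1: waits 8, runs 8→16
T3: waits 16, runs 16→27
Sum = 0+2+8+16 = 26.
EDD (increasing due date): T2 T3 T1 T4.
T2: waits 0, runs 0→6
T3: waits 6, runs 6→17
T1: waits 17, runs 17→25
T4: waits 25, runs 25→27
Sum = 0+6+17+25 = 48.
LPT (decreasing processing time): T3 T1 T2 T4.
T3: waits 0, runs 0→11
T1: waits 11, runs 11→19
T2: waits 19, runs 19→25
T4: waits 25, runs 25→27
Sum = 0+11+19+25 = 55.
SPT 26, EDD 48, LPT 55 → minimum 26.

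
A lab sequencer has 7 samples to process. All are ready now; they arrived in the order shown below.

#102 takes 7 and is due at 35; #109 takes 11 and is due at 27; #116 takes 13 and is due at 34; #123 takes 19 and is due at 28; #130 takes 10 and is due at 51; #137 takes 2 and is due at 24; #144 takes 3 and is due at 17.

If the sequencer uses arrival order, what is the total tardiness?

117

FIFO (arrival order): #102 #109 #116 #123 #130 #137 #144.
#102: 0→7, due 35, tardiness 0
#109: 7→18, due 27, tardiness 0
#116: 18→31, due 34, tardiness 0
#123: 31→50, due 28, tardiness 22
#130: 50→60, due 51, tardiness 9
#137: 60→62, due 24, tardiness 38
#144: 62→65, due 17, tardiness 48
Sum = 0+0+0+22+9+38+48 = 117.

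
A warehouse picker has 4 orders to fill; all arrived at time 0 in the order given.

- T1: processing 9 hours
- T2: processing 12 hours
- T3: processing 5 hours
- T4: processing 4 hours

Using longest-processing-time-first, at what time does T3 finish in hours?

26

LPT (decreasing processing time): T2 T1 T3 T4.
T2: 0→12
T1: 12→21
T3: 21→26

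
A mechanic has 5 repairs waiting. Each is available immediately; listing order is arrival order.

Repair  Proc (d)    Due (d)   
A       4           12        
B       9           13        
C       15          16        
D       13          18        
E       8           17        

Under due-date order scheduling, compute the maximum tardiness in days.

EDD (increasing due date): A B C E D.
A: 0→4, due 12, tardiness 0
B: 4→13, due 13, tardiness 0
C: 13→28, due 16, tardiness 12
E: 28→36, due 17, tardiness 19
D: 36→49, due 18, tardiness 31
Maximum = 31.

31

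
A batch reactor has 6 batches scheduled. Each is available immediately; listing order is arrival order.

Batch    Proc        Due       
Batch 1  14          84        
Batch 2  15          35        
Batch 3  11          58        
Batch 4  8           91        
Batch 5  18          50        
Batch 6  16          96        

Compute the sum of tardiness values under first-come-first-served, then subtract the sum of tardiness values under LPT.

FIFO (arrival order): Batch 1 Batch 2 Batch 3 Batch 4 Batch 5 Batch 6.
Batch 1: 0→14, due 84, tardiness 0
Batch 2: 14→29, due 35, tardiness 0
Batch 3: 29→40, due 58, tardiness 0
Batch 4: 40→48, due 91, tardiness 0
Batch 5: 48→66, due 50, tardiness 16
Batch 6: 66→82, due 96, tardiness 0
Sum = 0+0+0+0+16+0 = 16.
LPT (decreasing processing time): Batch 5 Batch 6 Batch 2 Batch 1 Batch 3 Batch 4.
Batch 5: 0→18, due 50, tardiness 0
Batch 6: 18→34, due 96, tardiness 0
Batch 2: 34→49, due 35, tardiness 14
Batch 1: 49→63, due 84, tardiness 0
Batch 3: 63→74, due 58, tardiness 16
Batch 4: 74→82, due 91, tardiness 0
Sum = 0+0+14+0+16+0 = 30.
Difference = 16 − 30 = -14.

-14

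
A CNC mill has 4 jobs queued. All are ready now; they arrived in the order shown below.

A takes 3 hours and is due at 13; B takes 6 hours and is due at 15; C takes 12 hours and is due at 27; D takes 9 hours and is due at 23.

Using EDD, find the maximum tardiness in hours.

3

EDD (increasing due date): A B D C.
A: 0→3, due 13, tardiness 0
B: 3→9, due 15, tardiness 0
D: 9→18, due 23, tardiness 0
C: 18→30, due 27, tardiness 3
Maximum = 3.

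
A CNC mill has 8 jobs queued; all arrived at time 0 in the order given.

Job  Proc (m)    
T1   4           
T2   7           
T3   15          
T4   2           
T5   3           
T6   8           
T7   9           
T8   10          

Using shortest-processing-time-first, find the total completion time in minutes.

190

SPT (increasing processing time): T4 T5 T1 T2 T6 T7 T8 T3.
T4: 0→2
T5: 2→5
T1: 5→9
T2: 9→16
T6: 16→24
T7: 24→33
T8: 33→43
T3: 43→58
Sum = 2+5+9+16+24+33+43+58 = 190.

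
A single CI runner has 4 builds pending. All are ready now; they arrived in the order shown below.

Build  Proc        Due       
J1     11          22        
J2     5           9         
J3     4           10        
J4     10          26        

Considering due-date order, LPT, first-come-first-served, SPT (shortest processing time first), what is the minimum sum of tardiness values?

4

EDD (increasing due date): J2 J3 J1 J4.
J2: 0→5, due 9, tardiness 0
J3: 5→9, due 10, tardiness 0
J1: 9→20, due 22, tardiness 0
J4: 20→30, due 26, tardiness 4
Sum = 0+0+0+4 = 4.
LPT (decreasing processing time): J1 J4 J2 J3.
J1: 0→11, due 22, tardiness 0
J4: 11→21, due 26, tardiness 0
J2: 21→26, due 9, tardiness 17
J3: 26→30, due 10, tardiness 20
Sum = 0+0+17+20 = 37.
FIFO (arrival order): J1 J2 J3 J4.
J1: 0→11, due 22, tardiness 0
J2: 11→16, due 9, tardiness 7
J3: 16→20, due 10, tardiness 10
J4: 20→30, due 26, tardiness 4
Sum = 0+7+10+4 = 21.
SPT (increasing processing time): J3 J2 J4 J1.
J3: 0→4, due 10, tardiness 0
J2: 4→9, due 9, tardiness 0
J4: 9→19, due 26, tardiness 0
J1: 19→30, due 22, tardiness 8
Sum = 0+0+0+8 = 8.
EDD 4, LPT 37, FIFO 21, SPT 8 → minimum 4.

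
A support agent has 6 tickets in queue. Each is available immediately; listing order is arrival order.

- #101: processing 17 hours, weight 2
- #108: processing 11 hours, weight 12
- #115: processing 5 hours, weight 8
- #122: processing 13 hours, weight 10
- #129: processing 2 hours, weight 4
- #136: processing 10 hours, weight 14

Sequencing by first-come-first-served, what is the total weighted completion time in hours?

2098

FIFO (arrival order): #101 #108 #115 #122 #129 #136.
#101: finishes 17, weight 2, w·C = 34
#108: finishes 28, weight 12, w·C = 336
#115: finishes 33, weight 8, w·C = 264
#122: finishes 46, weight 10, w·C = 460
#129: finishes 48, weight 4, w·C = 192
#136: finishes 58, weight 14, w·C = 812
Sum = 34+336+264+460+192+812 = 2098.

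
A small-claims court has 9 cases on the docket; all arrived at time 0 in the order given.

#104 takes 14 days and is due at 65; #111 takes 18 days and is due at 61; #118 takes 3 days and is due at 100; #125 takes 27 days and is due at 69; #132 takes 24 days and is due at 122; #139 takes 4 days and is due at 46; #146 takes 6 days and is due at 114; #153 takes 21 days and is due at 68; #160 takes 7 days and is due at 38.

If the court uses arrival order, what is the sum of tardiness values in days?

179

FIFO (arrival order): #104 #111 #118 #125 #132 #139 #146 #153 #160.
#104: 0→14, due 65, tardiness 0
#111: 14→32, due 61, tardiness 0
#118: 32→35, due 100, tardiness 0
#125: 35→62, due 69, tardiness 0
#132: 62→86, due 122, tardiness 0
#139: 86→90, due 46, tardiness 44
#146: 90→96, due 114, tardiness 0
#153: 96→117, due 68, tardiness 49
#160: 117→124, due 38, tardiness 86
Sum = 0+0+0+0+0+44+0+49+86 = 179.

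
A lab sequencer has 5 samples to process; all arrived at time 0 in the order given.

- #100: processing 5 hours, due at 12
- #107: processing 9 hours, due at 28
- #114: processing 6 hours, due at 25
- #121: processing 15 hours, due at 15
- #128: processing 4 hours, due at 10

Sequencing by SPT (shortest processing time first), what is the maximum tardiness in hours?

SPT (increasing processing time): #128 #100 #114 #107 #121.
#128: 0→4, due 10, tardiness 0
#100: 4→9, due 12, tardiness 0
#114: 9→15, due 25, tardiness 0
#107: 15→24, due 28, tardiness 0
#121: 24→39, due 15, tardiness 24
Maximum = 24.

24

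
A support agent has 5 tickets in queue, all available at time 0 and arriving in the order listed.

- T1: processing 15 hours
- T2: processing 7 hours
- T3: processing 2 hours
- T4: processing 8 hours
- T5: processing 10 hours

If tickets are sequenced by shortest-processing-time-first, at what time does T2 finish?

9

SPT (increasing processing time): T3 T2 T4 T5 T1.
T3: 0→2
T2: 2→9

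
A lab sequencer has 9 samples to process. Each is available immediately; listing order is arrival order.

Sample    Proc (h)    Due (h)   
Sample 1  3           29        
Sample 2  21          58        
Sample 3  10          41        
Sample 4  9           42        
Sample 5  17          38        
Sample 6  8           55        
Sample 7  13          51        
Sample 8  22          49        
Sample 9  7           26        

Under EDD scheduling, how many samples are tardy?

EDD (increasing due date): Sample 9 Sample 1 Sample 5 Sample 3 Sample 4 Sample 8 Sample 7 Sample 6 Sample 2.
Sample 9: 0→7, due 26, tardiness 0
Sample 1: 7→10, due 29, tardiness 0
Sample 5: 10→27, due 38, tardiness 0
Sample 3: 27→37, due 41, tardiness 0
Sample 4: 37→46, due 42, tardiness 4
Sample 8: 46→68, due 49, tardiness 19
Sample 7: 68→81, due 51, tardiness 30
Sample 6: 81→89, due 55, tardiness 34
Sample 2: 89→110, due 58, tardiness 52
Late samples: 5.

5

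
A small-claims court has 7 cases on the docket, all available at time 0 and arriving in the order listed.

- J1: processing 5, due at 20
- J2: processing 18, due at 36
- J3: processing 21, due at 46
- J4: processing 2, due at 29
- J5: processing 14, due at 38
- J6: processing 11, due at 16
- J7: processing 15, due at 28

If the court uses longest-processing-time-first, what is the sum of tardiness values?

LPT (decreasing processing time): J3 J2 J7 J5 J6 J1 J4.
J3: 0→21, due 46, tardiness 0
J2: 21→39, due 36, tardiness 3
J7: 39→54, due 28, tardiness 26
J5: 54→68, due 38, tardiness 30
J6: 68→79, due 16, tardiness 63
J1: 79→84, due 20, tardiness 64
J4: 84→86, due 29, tardiness 57
Sum = 0+3+26+30+63+64+57 = 243.

243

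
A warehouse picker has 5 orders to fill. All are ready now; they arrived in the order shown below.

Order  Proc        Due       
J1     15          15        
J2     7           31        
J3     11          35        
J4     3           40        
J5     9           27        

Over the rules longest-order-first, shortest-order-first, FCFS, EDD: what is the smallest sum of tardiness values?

12

LPT (decreasing processing time): J1 J3 J5 J2 J4.
J1: 0→15, due 15, tardiness 0
J3: 15→26, due 35, tardiness 0
J5: 26→35, due 27, tardiness 8
J2: 35→42, due 31, tardiness 11
J4: 42→45, due 40, tardiness 5
Sum = 0+0+8+11+5 = 24.
SPT (increasing processing time): J4 J2 J5 J3 J1.
J4: 0→3, due 40, tardiness 0
J2: 3→10, due 31, tardiness 0
J5: 10→19, due 27, tardiness 0
J3: 19→30, due 35, tardiness 0
J1: 30→45, due 15, tardiness 30
Sum = 0+0+0+0+30 = 30.
FIFO (arrival order): J1 J2 J3 J4 J5.
J1: 0→15, due 15, tardiness 0
J2: 15→22, due 31, tardiness 0
J3: 22→33, due 35, tardiness 0
J4: 33→36, due 40, tardiness 0
J5: 36→45, due 27, tardiness 18
Sum = 0+0+0+0+18 = 18.
EDD (increasing due date): J1 J5 J2 J3 J4.
J1: 0→15, due 15, tardiness 0
J5: 15→24, due 27, tardiness 0
J2: 24→31, due 31, tardiness 0
J3: 31→42, due 35, tardiness 7
J4: 42→45, due 40, tardiness 5
Sum = 0+0+0+7+5 = 12.
LPT 24, SPT 30, FIFO 18, EDD 12 → minimum 12.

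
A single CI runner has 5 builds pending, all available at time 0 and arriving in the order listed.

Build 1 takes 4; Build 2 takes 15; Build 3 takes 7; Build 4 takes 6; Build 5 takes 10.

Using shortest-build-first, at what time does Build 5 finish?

27

SPT (increasing processing time): Build 1 Build 4 Build 3 Build 5 Build 2.
Build 1: 0→4
Build 4: 4→10
Build 3: 10→17
Build 5: 17→27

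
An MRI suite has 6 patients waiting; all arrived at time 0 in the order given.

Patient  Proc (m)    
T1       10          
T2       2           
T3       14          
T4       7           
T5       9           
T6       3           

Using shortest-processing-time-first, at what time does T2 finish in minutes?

SPT (increasing processing time): T2 T6 T4 T5 T1 T3.
T2: 0→2

2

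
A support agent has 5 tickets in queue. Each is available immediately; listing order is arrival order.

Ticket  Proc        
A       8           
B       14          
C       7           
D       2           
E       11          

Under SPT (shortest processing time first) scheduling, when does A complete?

17

SPT (increasing processing time): D C A E B.
D: 0→2
C: 2→9
A: 9→17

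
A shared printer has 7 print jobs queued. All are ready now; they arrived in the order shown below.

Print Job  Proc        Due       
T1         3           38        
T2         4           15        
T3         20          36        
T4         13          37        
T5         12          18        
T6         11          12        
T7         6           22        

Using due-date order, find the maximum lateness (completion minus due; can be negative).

31

EDD (increasing due date): T6 T2 T5 T7 T3 T4 T1.
T6: 0→11, due 12, lateness -1
T2: 11→15, due 15, lateness 0
T5: 15→27, due 18, lateness 9
T7: 27→33, due 22, lateness 11
T3: 33→53, due 36, lateness 17
T4: 53→66, due 37, lateness 29
T1: 66→69, due 38, lateness 31
Maximum = 31.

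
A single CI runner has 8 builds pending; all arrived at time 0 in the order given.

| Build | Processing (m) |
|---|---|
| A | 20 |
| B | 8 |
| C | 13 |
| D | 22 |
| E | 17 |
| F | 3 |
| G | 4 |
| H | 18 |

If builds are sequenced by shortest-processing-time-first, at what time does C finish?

28

SPT (increasing processing time): F G B C E H A D.
F: 0→3
G: 3→7
B: 7→15
C: 15→28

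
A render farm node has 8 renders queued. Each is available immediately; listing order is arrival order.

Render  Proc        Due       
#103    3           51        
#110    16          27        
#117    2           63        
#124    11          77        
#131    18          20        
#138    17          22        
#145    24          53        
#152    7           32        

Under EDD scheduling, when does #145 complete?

85

EDD (increasing due date): #131 #138 #110 #152 #103 #145 #117 #124.
#131: 0→18
#138: 18→35
#110: 35→51
#152: 51→58
#103: 58→61
#145: 61→85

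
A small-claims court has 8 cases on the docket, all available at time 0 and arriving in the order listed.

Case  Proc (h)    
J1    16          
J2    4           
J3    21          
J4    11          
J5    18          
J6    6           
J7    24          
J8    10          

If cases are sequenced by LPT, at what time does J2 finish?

LPT (decreasing processing time): J7 J3 J5 J1 J4 J8 J6 J2.
J7: 0→24
J3: 24→45
J5: 45→63
J1: 63→79
J4: 79→90
J8: 90→100
J6: 100→106
J2: 106→110

110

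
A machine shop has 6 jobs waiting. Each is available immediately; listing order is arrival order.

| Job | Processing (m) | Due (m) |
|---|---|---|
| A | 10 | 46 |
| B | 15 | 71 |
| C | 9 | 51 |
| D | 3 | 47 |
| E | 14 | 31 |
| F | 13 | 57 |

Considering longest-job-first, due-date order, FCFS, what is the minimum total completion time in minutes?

214

LPT (decreasing processing time): B E F A C D.
B: 0→15
E: 15→29
F: 29→42
A: 42→52
C: 52→61
D: 61→64
Sum = 15+29+42+52+61+64 = 263.
EDD (increasing due date): E A D C F B.
E: 0→14
A: 14→24
D: 24→27
C: 27→36
F: 36→49
B: 49→64
Sum = 14+24+27+36+49+64 = 214.
FIFO (arrival order): A B C D E F.
A: 0→10
B: 10→25
C: 25→34
D: 34→37
E: 37→51
F: 51→64
Sum = 10+25+34+37+51+64 = 221.
LPT 263, EDD 214, FIFO 221 → minimum 214.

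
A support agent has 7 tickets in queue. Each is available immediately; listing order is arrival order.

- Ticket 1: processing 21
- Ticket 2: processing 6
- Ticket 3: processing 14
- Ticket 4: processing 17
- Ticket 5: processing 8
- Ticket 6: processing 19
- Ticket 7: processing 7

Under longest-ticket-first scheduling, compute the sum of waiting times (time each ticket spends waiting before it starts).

354

LPT (decreasing processing time): Ticket 1 Ticket 6 Ticket 4 Ticket 3 Ticket 5 Ticket 7 Ticket 2.
Ticket 1: waits 0, runs 0→21
Ticket 6: waits 21, runs 21→40
Ticket 4: waits 40, runs 40→57
Ticket 3: waits 57, runs 57→71
Ticket 5: waits 71, runs 71→79
Ticket 7: waits 79, runs 79→86
Ticket 2: waits 86, runs 86→92
Sum = 0+21+40+57+71+79+86 = 354.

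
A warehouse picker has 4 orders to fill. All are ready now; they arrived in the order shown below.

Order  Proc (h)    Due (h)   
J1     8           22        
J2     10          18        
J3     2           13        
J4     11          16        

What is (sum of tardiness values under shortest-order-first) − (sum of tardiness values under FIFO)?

-5

SPT (increasing processing time): J3 J1 J2 J4.
J3: 0→2, due 13, tardiness 0
J1: 2→10, due 22, tardiness 0
J2: 10→20, due 18, tardiness 2
J4: 20→31, due 16, tardiness 15
Sum = 0+0+2+15 = 17.
FIFO (arrival order): J1 J2 J3 J4.
J1: 0→8, due 22, tardiness 0
J2: 8→18, due 18, tardiness 0
J3: 18→20, due 13, tardiness 7
J4: 20→31, due 16, tardiness 15
Sum = 0+0+7+15 = 22.
Difference = 17 − 22 = -5.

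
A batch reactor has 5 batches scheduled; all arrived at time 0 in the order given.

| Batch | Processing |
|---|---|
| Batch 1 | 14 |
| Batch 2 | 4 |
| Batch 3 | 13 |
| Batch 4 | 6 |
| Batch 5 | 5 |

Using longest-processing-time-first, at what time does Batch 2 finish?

42

LPT (decreasing processing time): Batch 1 Batch 3 Batch 4 Batch 5 Batch 2.
Batch 1: 0→14
Batch 3: 14→27
Batch 4: 27→33
Batch 5: 33→38
Batch 2: 38→42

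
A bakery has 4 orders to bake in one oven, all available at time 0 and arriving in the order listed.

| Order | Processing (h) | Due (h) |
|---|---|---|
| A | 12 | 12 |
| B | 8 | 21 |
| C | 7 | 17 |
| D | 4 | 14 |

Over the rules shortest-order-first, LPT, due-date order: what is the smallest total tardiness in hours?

18

SPT (increasing processing time): D C B A.
D: 0→4, due 14, tardiness 0
C: 4→11, due 17, tardiness 0
B: 11→19, due 21, tardiness 0
A: 19→31, due 12, tardiness 19
Sum = 0+0+0+19 = 19.
LPT (decreasing processing time): A B C D.
A: 0→12, due 12, tardiness 0
B: 12→20, due 21, tardiness 0
C: 20→27, due 17, tardiness 10
D: 27→31, due 14, tardiness 17
Sum = 0+0+10+17 = 27.
EDD (increasing due date): A D C B.
A: 0→12, due 12, tardiness 0
D: 12→16, due 14, tardiness 2
C: 16→23, due 17, tardiness 6
B: 23→31, due 21, tardiness 10
Sum = 0+2+6+10 = 18.
SPT 19, LPT 27, EDD 18 → minimum 18.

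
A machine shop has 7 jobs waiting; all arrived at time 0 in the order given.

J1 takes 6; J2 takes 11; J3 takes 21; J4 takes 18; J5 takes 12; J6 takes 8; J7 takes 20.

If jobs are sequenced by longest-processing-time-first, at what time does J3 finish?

21

LPT (decreasing processing time): J3 J7 J4 J5 J2 J6 J1.
J3: 0→21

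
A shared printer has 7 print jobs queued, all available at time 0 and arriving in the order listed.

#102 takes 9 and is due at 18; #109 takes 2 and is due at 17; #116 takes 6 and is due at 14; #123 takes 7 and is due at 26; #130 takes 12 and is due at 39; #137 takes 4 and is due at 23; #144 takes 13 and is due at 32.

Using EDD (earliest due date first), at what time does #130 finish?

53

EDD (increasing due date): #116 #109 #102 #137 #123 #144 #130.
#116: 0→6
#109: 6→8
#102: 8→17
#137: 17→21
#123: 21→28
#144: 28→41
#130: 41→53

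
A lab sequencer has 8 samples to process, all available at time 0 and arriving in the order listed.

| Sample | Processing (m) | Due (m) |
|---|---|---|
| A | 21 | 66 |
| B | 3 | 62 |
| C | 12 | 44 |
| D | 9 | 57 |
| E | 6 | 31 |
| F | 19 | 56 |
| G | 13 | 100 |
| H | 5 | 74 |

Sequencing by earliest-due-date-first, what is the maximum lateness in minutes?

4

EDD (increasing due date): E C F D B A H G.
E: 0→6, due 31, lateness -25
C: 6→18, due 44, lateness -26
F: 18→37, due 56, lateness -19
D: 37→46, due 57, lateness -11
B: 46→49, due 62, lateness -13
A: 49→70, due 66, lateness 4
H: 70→75, due 74, lateness 1
G: 75→88, due 100, lateness -12
Maximum = 4.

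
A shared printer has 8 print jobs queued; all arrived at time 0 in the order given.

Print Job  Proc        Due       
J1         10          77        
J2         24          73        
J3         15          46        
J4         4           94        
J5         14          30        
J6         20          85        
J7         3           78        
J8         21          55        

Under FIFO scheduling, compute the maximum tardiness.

FIFO (arrival order): J1 J2 J3 J4 J5 J6 J7 J8.
J1: 0→10, due 77, tardiness 0
J2: 10→34, due 73, tardiness 0
J3: 34→49, due 46, tardiness 3
J4: 49→53, due 94, tardiness 0
J5: 53→67, due 30, tardiness 37
J6: 67→87, due 85, tardiness 2
J7: 87→90, due 78, tardiness 12
J8: 90→111, due 55, tardiness 56
Maximum = 56.

56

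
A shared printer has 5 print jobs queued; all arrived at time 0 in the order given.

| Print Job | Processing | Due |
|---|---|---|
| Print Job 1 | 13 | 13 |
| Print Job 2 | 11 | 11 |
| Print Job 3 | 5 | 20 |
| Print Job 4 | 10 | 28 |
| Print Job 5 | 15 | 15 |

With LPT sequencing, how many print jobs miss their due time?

4

LPT (decreasing processing time): Print Job 5 Print Job 1 Print Job 2 Print Job 4 Print Job 3.
Print Job 5: 0→15, due 15, tardiness 0
Print Job 1: 15→28, due 13, tardiness 15
Print Job 2: 28→39, due 11, tardiness 28
Print Job 4: 39→49, due 28, tardiness 21
Print Job 3: 49→54, due 20, tardiness 34
Late print jobs: 4.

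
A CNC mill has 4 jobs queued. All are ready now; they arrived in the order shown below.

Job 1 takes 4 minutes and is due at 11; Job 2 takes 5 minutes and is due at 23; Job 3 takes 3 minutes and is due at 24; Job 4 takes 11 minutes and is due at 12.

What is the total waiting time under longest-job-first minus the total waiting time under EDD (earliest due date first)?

8

LPT (decreasing processing time): Job 4 Job 2 Job 1 Job 3.
Job 4: waits 0, runs 0→11
Job 2: waits 11, runs 11→16
Job 1: waits 16, runs 16→20
Job 3: waits 20, runs 20→23
Sum = 0+11+16+20 = 47.
EDD (increasing due date): Job 1 Job 4 Job 2 Job 3.
Job 1: waits 0, runs 0→4
Job 4: waits 4, runs 4→15
Job 2: waits 15, runs 15→20
Job 3: waits 20, runs 20→23
Sum = 0+4+15+20 = 39.
Difference = 47 − 39 = 8.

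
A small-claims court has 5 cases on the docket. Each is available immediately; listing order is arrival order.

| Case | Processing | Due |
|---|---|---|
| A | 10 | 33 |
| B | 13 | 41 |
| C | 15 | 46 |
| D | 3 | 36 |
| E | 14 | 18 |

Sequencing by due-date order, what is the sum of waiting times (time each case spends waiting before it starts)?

EDD (increasing due date): E A D B C.
E: waits 0, runs 0→14
A: waits 14, runs 14→24
D: waits 24, runs 24→27
B: waits 27, runs 27→40
C: waits 40, runs 40→55
Sum = 0+14+24+27+40 = 105.

105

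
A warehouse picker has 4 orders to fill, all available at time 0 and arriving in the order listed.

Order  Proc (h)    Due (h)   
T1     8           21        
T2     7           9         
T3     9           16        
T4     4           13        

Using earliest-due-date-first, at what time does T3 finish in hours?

20

EDD (increasing due date): T2 T4 T3 T1.
T2: 0→7
T4: 7→11
T3: 11→20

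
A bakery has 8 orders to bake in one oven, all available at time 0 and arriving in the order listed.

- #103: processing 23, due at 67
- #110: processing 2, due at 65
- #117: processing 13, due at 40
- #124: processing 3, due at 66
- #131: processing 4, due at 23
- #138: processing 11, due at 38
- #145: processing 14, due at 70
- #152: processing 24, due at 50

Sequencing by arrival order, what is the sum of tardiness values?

FIFO (arrival order): #103 #110 #117 #124 #131 #138 #145 #152.
#103: 0→23, due 67, tardiness 0
#110: 23→25, due 65, tardiness 0
#117: 25→38, due 40, tardiness 0
#124: 38→41, due 66, tardiness 0
#131: 41→45, due 23, tardiness 22
#138: 45→56, due 38, tardiness 18
#145: 56→70, due 70, tardiness 0
#152: 70→94, due 50, tardiness 44
Sum = 0+0+0+0+22+18+0+44 = 84.

84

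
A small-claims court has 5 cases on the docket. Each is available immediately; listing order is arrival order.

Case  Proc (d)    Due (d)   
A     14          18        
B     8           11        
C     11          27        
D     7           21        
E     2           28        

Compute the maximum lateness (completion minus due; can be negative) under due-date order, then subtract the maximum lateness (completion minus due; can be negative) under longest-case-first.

EDD (increasing due date): B A D C E.
B: 0→8, due 11, lateness -3
A: 8→22, due 18, lateness 4
D: 22→29, due 21, lateness 8
C: 29→40, due 27, lateness 13
E: 40→42, due 28, lateness 14
Maximum = 14.
LPT (decreasing processing time): A C B D E.
A: 0→14, due 18, lateness -4
C: 14→25, due 27, lateness -2
B: 25→33, due 11, lateness 22
D: 33→40, due 21, lateness 19
E: 40→42, due 28, lateness 14
Maximum = 22.
Difference = 14 − 22 = -8.

-8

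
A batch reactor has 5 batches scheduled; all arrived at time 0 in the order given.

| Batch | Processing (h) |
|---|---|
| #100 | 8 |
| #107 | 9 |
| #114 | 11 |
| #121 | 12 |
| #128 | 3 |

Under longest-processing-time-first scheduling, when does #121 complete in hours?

12

LPT (decreasing processing time): #121 #114 #107 #100 #128.
#121: 0→12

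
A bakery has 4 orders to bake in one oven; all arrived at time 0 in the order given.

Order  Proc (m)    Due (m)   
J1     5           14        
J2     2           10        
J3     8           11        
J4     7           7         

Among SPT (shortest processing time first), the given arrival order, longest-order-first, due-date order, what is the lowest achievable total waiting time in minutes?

23

SPT (increasing processing time): J2 J1 J4 J3.
J2: waits 0, runs 0→2
J1: waits 2, runs 2→7
J4: waits 7, runs 7→14
J3: waits 14, runs 14→22
Sum = 0+2+7+14 = 23.
FIFO (arrival order): J1 J2 J3 J4.
J1: waits 0, runs 0→5
J2: waits 5, runs 5→7
J3: waits 7, runs 7→15
J4: waits 15, runs 15→22
Sum = 0+5+7+15 = 27.
LPT (decreasing processing time): J3 J4 J1 J2.
J3: waits 0, runs 0→8
J4: waits 8, runs 8→15
J1: waits 15, runs 15→20
J2: waits 20, runs 20→22
Sum = 0+8+15+20 = 43.
EDD (increasing due date): J4 J2 J3 J1.
J4: waits 0, runs 0→7
J2: waits 7, runs 7→9
J3: waits 9, runs 9→17
J1: waits 17, runs 17→22
Sum = 0+7+9+17 = 33.
SPT 23, FIFO 27, LPT 43, EDD 33 → minimum 23.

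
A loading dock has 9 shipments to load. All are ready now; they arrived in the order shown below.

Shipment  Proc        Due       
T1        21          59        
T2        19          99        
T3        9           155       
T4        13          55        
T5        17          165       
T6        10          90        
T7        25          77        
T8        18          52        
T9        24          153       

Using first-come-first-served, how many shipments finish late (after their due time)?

FIFO (arrival order): T1 T2 T3 T4 T5 T6 T7 T8 T9.
T1: 0→21, due 59, tardiness 0
T2: 21→40, due 99, tardiness 0
T3: 40→49, due 155, tardiness 0
T4: 49→62, due 55, tardiness 7
T5: 62→79, due 165, tardiness 0
T6: 79→89, due 90, tardiness 0
T7: 89→114, due 77, tardiness 37
T8: 114→132, due 52, tardiness 80
T9: 132→156, due 153, tardiness 3
Late shipments: 4.

4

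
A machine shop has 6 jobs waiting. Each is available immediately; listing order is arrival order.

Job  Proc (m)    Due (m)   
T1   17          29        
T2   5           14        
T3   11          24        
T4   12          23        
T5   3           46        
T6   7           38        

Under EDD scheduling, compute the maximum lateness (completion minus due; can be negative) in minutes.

EDD (increasing due date): T2 T4 T3 T1 T6 T5.
T2: 0→5, due 14, lateness -9
T4: 5→17, due 23, lateness -6
T3: 17→28, due 24, lateness 4
T1: 28→45, due 29, lateness 16
T6: 45→52, due 38, lateness 14
T5: 52→55, due 46, lateness 9
Maximum = 16.

16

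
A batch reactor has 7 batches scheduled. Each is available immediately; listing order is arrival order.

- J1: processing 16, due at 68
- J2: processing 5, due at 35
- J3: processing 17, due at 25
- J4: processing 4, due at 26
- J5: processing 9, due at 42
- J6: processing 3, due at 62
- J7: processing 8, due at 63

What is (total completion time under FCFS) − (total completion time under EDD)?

39

FIFO (arrival order): J1 J2 J3 J4 J5 J6 J7.
J1: 0→16
J2: 16→21
J3: 21→38
J4: 38→42
J5: 42→51
J6: 51→54
J7: 54→62
Sum = 16+21+38+42+51+54+62 = 284.
EDD (increasing due date): J3 J4 J2 J5 J6 J7 J1.
J3: 0→17
J4: 17→21
J2: 21→26
J5: 26→35
J6: 35→38
J7: 38→46
J1: 46→62
Sum = 17+21+26+35+38+46+62 = 245.
Difference = 284 − 245 = 39.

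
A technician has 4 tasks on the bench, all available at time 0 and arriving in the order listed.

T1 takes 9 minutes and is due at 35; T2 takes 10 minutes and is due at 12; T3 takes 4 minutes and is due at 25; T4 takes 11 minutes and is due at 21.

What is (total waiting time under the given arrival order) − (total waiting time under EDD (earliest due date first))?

-5

FIFO (arrival order): T1 T2 T3 T4.
T1: waits 0, runs 0→9
T2: waits 9, runs 9→19
T3: waits 19, runs 19→23
T4: waits 23, runs 23→34
Sum = 0+9+19+23 = 51.
EDD (increasing due date): T2 T4 T3 T1.
T2: waits 0, runs 0→10
T4: waits 10, runs 10→21
T3: waits 21, runs 21→25
T1: waits 25, runs 25→34
Sum = 0+10+21+25 = 56.
Difference = 51 − 56 = -5.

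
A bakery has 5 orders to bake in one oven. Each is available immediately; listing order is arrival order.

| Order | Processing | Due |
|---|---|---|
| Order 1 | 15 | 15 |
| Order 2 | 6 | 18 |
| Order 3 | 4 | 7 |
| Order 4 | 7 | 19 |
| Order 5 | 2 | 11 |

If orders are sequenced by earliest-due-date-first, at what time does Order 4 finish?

EDD (increasing due date): Order 3 Order 5 Order 1 Order 2 Order 4.
Order 3: 0→4
Order 5: 4→6
Order 1: 6→21
Order 2: 21→27
Order 4: 27→34

34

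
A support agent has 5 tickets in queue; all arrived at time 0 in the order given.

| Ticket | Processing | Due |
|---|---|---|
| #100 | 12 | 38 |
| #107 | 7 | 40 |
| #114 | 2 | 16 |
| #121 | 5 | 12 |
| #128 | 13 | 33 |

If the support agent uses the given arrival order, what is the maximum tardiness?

14

FIFO (arrival order): #100 #107 #114 #121 #128.
#100: 0→12, due 38, tardiness 0
#107: 12→19, due 40, tardiness 0
#114: 19→21, due 16, tardiness 5
#121: 21→26, due 12, tardiness 14
#128: 26→39, due 33, tardiness 6
Maximum = 14.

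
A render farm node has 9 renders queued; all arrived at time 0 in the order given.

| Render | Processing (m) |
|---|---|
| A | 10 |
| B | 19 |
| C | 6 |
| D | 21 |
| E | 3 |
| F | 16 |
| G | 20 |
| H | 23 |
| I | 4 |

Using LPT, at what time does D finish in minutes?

LPT (decreasing processing time): H D G B F A C I E.
H: 0→23
D: 23→44

44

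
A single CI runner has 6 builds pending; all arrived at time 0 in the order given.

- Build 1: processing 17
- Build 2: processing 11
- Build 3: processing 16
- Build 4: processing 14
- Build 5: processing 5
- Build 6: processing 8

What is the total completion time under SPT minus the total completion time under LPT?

SPT (increasing processing time): Build 5 Build 6 Build 2 Build 4 Build 3 Build 1.
Build 5: 0→5
Build 6: 5→13
Build 2: 13→24
Build 4: 24→38
Build 3: 38→54
Build 1: 54→71
Sum = 5+13+24+38+54+71 = 205.
LPT (decreasing processing time): Build 1 Build 3 Build 4 Build 2 Build 6 Build 5.
Build 1: 0→17
Build 3: 17→33
Build 4: 33→47
Build 2: 47→58
Build 6: 58→66
Build 5: 66→71
Sum = 17+33+47+58+66+71 = 292.
Difference = 205 − 292 = -87.

-87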